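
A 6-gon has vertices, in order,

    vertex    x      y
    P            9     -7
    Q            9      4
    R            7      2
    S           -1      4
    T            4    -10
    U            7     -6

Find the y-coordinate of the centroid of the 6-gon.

-157/82

Apply the shoelace (surveyor's) formula. First the cross-terms c_i = x_i·y_{i+1} − x_{i+1}·y_i:
  99, -10, 30, -6, 46, 5  ⇒  2A = 164, A = 82.
Then Σ (y_i + y_{i+1})·c_i = -942, so ȳ = -942 / (6·82) = -157/82.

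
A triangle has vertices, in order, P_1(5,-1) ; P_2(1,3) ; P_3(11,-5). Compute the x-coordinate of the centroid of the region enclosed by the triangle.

17/3

Apply the shoelace formula. First the cross-terms c_i = x_i·y_{i+1} − x_{i+1}·y_i:
  16, -38, 14  ⇒  2A = -8, A = -4.
Then Σ (x_i + x_{i+1})·c_i = -136, so x̄ = -136 / (6·(-4)) = 17/3.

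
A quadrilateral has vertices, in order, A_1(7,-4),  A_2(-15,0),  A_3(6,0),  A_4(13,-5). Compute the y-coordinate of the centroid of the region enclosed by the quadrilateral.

Apply the surveyor's formula. First the cross-terms c_i = x_i·y_{i+1} − x_{i+1}·y_i:
  -60, 0, -30, -17  ⇒  2A = -107, A = -53.5.
Then Σ (y_i + y_{i+1})·c_i = 543, so ȳ = 543 / (6·(-53.5)) = -181/107.

-181/107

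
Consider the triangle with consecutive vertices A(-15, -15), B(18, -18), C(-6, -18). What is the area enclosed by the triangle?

36

Apply the shoelace (surveyor's) formula: 2A = Σ (x_i·y_{i+1} − x_{i+1}·y_i), indices taken mod 3.
A→B: (-15)(-18) − (18)(-15) = 540
B→C: (18)(-18) − (-6)(-18) = -432
C→A: (-6)(-15) − (-15)(-18) = -180
Σ = -72
Area = |Σ|/2 = 36.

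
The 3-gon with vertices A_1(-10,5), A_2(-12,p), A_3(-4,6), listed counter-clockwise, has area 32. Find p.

-6

The doubled signed area Σ (x_i y_{i+1} − x_{i+1} y_i) is linear in p.
With p=0 it equals 28; the coefficient of p is -6 (from the two edges through A_2).
So -6·p + 28 = 2·32 = 64 ⇒ p = -6.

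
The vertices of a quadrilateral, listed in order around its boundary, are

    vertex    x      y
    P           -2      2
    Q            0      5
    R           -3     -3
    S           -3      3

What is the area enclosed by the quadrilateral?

Apply the shoelace (surveyor's) formula: 2A = Σ (x_i·y_{i+1} − x_{i+1}·y_i), indices taken mod 4.
Cross-terms: -10, 15, -18, 0  ⇒  Σ = -13
Area = |Σ|/2 = 6.5.

6.5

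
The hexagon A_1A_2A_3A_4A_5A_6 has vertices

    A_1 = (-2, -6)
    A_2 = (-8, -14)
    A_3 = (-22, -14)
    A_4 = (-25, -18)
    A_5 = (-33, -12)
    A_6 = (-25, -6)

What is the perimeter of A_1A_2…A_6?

|A_1A_2| = √((-6)² + (-8)²) = √100 = 10
|A_2A_3| = √((-14)² + (0)²) = √196 = 14
|A_3A_4| = √((-3)² + (-4)²) = √25 = 5
|A_4A_5| = √((-8)² + (6)²) = √100 = 10
|A_5A_6| = √((8)² + (6)²) = √100 = 10
|A_6A_1| = √((23)² + (0)²) = √529 = 23
Perimeter = 10 + 14 + 5 + 10 + 10 + 23 = 72.

72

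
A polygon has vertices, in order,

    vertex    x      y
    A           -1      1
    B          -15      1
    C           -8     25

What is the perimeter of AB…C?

|AB| = √((-14)² + (0)²) = √196 = 14
|BC| = √((7)² + (24)²) = √625 = 25
|CA| = √((7)² + (-24)²) = √625 = 25
Perimeter = 14 + 25 + 25 = 64.

64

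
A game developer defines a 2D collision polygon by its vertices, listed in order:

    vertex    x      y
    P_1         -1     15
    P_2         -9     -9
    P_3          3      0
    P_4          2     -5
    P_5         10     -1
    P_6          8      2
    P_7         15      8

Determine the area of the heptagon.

Apply the shoelace formula: 2A = Σ (x_i·y_{i+1} − x_{i+1}·y_i), indices taken mod 7.
Cross-terms: 144, 27, -15, 48, 28, 34, 233  ⇒  Σ = 499
Area = |Σ|/2 = 249.5.

249.5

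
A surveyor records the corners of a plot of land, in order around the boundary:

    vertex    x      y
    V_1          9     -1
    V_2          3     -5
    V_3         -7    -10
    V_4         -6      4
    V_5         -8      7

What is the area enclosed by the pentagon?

130

Apply Gauss's area formula: 2A = Σ (x_i·y_{i+1} − x_{i+1}·y_i), indices taken mod 5.
Σ = (-42) + (-65) + (-88) + (-10) + (-55) = -260
Area = |Σ|/2 = 130.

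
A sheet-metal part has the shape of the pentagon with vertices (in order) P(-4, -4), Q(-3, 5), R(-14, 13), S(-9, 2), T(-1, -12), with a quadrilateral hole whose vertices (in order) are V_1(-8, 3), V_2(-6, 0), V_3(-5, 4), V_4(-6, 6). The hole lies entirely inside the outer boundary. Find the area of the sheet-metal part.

68

Outer boundary:
P→Q: (-4)(5) − (-3)(-4) = -32
Q→R: (-3)(13) − (-14)(5) = 31
R→S: (-14)(2) − (-9)(13) = 89
S→T: (-9)(-12) − (-1)(2) = 110
T→P: (-1)(-4) − (-4)(-12) = -44
Σ = 154
Area = |Σ|/2 = 77.
Hole:
Apply the surveyor's formula: 2A = Σ (x_i·y_{i+1} − x_{i+1}·y_i), indices taken mod 4.
Cross-terms: 18, -24, -6, 30  ⇒  Σ = 18
Area = |Σ|/2 = 9.
Net area = 77 − 9 = 68.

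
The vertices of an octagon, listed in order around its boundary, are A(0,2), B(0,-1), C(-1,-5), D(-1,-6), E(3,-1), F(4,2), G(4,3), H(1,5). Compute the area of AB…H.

26

Σ = (0) + (-1) + (1) + (19) + (10) + (4) + (17) + (2) = 52
Area = |Σ|/2 = 26.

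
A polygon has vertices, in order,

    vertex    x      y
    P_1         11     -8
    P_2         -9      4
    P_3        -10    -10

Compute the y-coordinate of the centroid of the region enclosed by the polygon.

-14/3

Apply the shoelace (surveyor's) formula. First the cross-terms c_i = x_i·y_{i+1} − x_{i+1}·y_i:
  -28, 130, 190  ⇒  2A = 292, A = 146.
Then Σ (y_i + y_{i+1})·c_i = -4088, so ȳ = -4088 / (6·146) = -14/3.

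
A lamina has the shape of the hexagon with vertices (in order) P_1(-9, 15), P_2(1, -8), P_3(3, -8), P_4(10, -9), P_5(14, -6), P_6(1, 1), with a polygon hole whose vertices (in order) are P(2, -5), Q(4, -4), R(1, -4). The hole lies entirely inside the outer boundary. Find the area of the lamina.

Outer boundary:
P_1→P_2: (-9)(-8) − (1)(15) = 57
P_2→P_3: (1)(-8) − (3)(-8) = 16
P_3→P_4: (3)(-9) − (10)(-8) = 53
P_4→P_5: (10)(-6) − (14)(-9) = 66
P_5→P_6: (14)(1) − (1)(-6) = 20
P_6→P_1: (1)(15) − (-9)(1) = 24
Σ = 236
Area = |Σ|/2 = 118.
Hole:
Apply the shoelace formula: 2A = Σ (x_i·y_{i+1} − x_{i+1}·y_i), indices taken mod 3.
Σ = (12) + (-12) + (3) = 3
Area = |Σ|/2 = 1.5.
Net area = 118 − 1.5 = 116.5.

116.5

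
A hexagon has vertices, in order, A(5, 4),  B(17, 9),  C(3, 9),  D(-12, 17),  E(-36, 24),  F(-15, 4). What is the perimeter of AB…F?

118

|AB| = √((12)² + (5)²) = √169 = 13
|BC| = √((-14)² + (0)²) = √196 = 14
|CD| = √((-15)² + (8)²) = √289 = 17
|DE| = √((-24)² + (7)²) = √625 = 25
|EF| = √((21)² + (-20)²) = √841 = 29
|FA| = √((20)² + (0)²) = √400 = 20
Perimeter = 13 + 14 + 17 + 25 + 29 + 20 = 118.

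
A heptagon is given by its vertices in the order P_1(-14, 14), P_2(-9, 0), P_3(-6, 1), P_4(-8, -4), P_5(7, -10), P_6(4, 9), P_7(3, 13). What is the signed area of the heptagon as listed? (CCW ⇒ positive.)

Σ = (126) + (-9) + (32) + (108) + (103) + (25) + (224) = 609
Signed area = Σ/2 = 304.5 (positive ⇒ counter-clockwise traversal).

304.5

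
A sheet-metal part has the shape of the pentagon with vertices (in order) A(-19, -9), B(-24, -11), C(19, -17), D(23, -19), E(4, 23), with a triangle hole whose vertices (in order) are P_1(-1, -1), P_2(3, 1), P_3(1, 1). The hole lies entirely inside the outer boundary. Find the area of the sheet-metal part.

Outer boundary:
Apply the surveyor's formula: 2A = Σ (x_i·y_{i+1} − x_{i+1}·y_i), indices taken mod 5.
Σ = (-7) + (617) + (30) + (605) + (401) = 1646
Area = |Σ|/2 = 823.
Hole:
Cross-terms: 2, 2, 0  ⇒  Σ = 4
Area = |Σ|/2 = 2.
Net area = 823 − 2 = 821.

821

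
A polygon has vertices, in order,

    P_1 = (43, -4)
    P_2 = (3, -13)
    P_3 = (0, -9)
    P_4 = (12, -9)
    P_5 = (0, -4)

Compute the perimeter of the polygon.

|P_1P_2| = √((-40)² + (-9)²) = √1681 = 41
|P_2P_3| = √((-3)² + (4)²) = √25 = 5
|P_3P_4| = √((12)² + (0)²) = √144 = 12
|P_4P_5| = √((-12)² + (5)²) = √169 = 13
|P_5P_1| = √((43)² + (0)²) = √1849 = 43
Perimeter = 41 + 5 + 12 + 13 + 43 = 114.

114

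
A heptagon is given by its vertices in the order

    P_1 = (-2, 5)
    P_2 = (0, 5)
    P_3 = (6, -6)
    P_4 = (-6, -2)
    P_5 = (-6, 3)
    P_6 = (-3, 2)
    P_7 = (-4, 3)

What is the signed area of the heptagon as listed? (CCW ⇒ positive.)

Apply the surveyor's formula: 2A = Σ (x_i·y_{i+1} − x_{i+1}·y_i), indices taken mod 7.
Σ = (-10) + (-30) + (-48) + (-30) + (-3) + (-1) + (-14) = -136
Signed area = Σ/2 = -68 (negative ⇒ clockwise traversal).

-68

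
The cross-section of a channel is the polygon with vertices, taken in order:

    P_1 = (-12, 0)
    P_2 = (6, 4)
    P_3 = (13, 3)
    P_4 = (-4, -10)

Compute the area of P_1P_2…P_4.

Cross-terms: -48, -34, -118, -120  ⇒  Σ = -320
Area = |Σ|/2 = 160.

160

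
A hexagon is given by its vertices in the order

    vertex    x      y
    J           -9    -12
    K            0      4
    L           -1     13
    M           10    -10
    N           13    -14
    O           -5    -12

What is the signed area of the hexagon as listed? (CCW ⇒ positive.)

Apply Gauss's area formula: 2A = Σ (x_i·y_{i+1} − x_{i+1}·y_i), indices taken mod 6.
Cross-terms: -36, 4, -120, -10, -226, -48  ⇒  Σ = -436
Signed area = Σ/2 = -218 (negative ⇒ clockwise traversal).

-218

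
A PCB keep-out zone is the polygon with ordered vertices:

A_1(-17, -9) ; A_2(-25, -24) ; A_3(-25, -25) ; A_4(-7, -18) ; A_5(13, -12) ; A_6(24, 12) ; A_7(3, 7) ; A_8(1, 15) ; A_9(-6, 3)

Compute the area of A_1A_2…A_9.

Apply Gauss's area formula: 2A = Σ (x_i·y_{i+1} − x_{i+1}·y_i), indices taken mod 9.
Σ = (183) + (25) + (275) + (318) + (444) + (132) + (38) + (93) + (105) = 1613
Area = |Σ|/2 = 806.5.

806.5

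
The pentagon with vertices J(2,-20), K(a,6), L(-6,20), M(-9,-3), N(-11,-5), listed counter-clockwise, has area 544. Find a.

15

Write out the shoelace sum; only the two edges meeting at K involve a:
2·Area = [(2·6 − a·(-20)) + (a·20 − (-6)·6)] + 440
       = 40·a + 488 = 1088
⇒ a = 15.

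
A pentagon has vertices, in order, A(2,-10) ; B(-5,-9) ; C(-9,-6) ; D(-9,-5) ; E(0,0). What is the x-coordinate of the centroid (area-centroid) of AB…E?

Apply the surveyor's formula. First the cross-terms c_i = x_i·y_{i+1} − x_{i+1}·y_i:
  -68, -51, -9, 0, 0  ⇒  2A = -128, A = -64.
Then Σ (x_i + x_{i+1})·c_i = 1080, so x̄ = 1080 / (6·(-64)) = -2.8125.

-2.8125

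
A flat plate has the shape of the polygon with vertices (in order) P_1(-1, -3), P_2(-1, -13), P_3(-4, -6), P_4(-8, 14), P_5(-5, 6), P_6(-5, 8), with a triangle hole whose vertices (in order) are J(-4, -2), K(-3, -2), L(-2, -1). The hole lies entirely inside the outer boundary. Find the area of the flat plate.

Outer boundary:
Σ = (10) + (-46) + (-104) + (22) + (-10) + (23) = -105
Area = |Σ|/2 = 52.5.
Hole:
Apply the surveyor's formula: 2A = Σ (x_i·y_{i+1} − x_{i+1}·y_i), indices taken mod 3.
Σ = (2) + (-1) + (0) = 1
Area = |Σ|/2 = 0.5.
Net area = 52.5 − 0.5 = 52.

52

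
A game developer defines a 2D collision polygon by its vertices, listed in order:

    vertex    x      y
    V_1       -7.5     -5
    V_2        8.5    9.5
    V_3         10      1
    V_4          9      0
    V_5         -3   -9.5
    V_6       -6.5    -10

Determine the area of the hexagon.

Apply the shoelace formula: 2A = Σ (x_i·y_{i+1} − x_{i+1}·y_i), indices taken mod 6.
Σ = (-28.75) + (-86.5) + (-9) + (-85.5) + (-31.75) + (-42.5) = -284
Area = |Σ|/2 = 142.

142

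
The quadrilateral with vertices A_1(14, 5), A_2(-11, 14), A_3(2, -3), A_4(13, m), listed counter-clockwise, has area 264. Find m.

The doubled signed area Σ (x_i y_{i+1} − x_{i+1} y_i) is linear in m.
With m=0 it equals 360; the coefficient of m is -12 (from the two edges through A_4).
So -12·m + 360 = 2·264 = 528 ⇒ m = -14.

-14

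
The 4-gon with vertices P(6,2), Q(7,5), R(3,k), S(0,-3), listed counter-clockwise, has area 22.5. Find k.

Write out the shoelace sum; only the two edges meeting at R involve k:
2·Area = [(7·k − 3·5) + (3·(-3) − 0·k)] + 34
       = 7·k + 10 = 45
⇒ k = 5.

5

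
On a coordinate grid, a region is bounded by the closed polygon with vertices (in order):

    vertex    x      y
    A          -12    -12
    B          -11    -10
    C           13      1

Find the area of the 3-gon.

Apply the shoelace (surveyor's) formula: 2A = Σ (x_i·y_{i+1} − x_{i+1}·y_i), indices taken mod 3.
A→B: (-12)(-10) − (-11)(-12) = -12
B→C: (-11)(1) − (13)(-10) = 119
C→A: (13)(-12) − (-12)(1) = -144
Σ = -37
Area = |Σ|/2 = 18.5.

18.5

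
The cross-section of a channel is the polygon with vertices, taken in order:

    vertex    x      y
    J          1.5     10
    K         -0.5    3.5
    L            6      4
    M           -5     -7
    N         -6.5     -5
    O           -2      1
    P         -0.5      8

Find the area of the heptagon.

52.125

Σ = (10.25) + (-23) + (-22) + (-20.5) + (-16.5) + (-15.5) + (-17) = -104.25
Area = |Σ|/2 = 52.125.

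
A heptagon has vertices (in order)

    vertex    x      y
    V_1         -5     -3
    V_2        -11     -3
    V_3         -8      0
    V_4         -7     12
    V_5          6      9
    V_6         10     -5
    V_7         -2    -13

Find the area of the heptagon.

296

Apply the shoelace formula: 2A = Σ (x_i·y_{i+1} − x_{i+1}·y_i), indices taken mod 7.
Σ = (-18) + (-24) + (-96) + (-135) + (-120) + (-140) + (-59) = -592
Area = |Σ|/2 = 296.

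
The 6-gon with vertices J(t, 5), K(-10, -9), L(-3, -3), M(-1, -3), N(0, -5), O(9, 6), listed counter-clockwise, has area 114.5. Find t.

-5

The doubled signed area Σ (x_i y_{i+1} − x_{i+1} y_i) is linear in t.
With t=0 it equals 154; the coefficient of t is -15 (from the two edges through J).
So -15·t + 154 = 2·114.5 = 229 ⇒ t = -5.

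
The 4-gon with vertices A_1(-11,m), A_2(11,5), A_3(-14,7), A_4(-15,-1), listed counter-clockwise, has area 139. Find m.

-3

Write out the shoelace sum; only the two edges meeting at A_1 involve m:
2·Area = [((-15)·m − (-11)·(-1)) + ((-11)·5 − 11·m)] + 266
       = -26·m + 200 = 278
⇒ m = -3.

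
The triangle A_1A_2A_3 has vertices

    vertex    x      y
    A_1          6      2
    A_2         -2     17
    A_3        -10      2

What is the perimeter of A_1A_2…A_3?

50

|A_1A_2| = √((-8)² + (15)²) = √289 = 17
|A_2A_3| = √((-8)² + (-15)²) = √289 = 17
|A_3A_1| = √((16)² + (0)²) = √256 = 16
Perimeter = 17 + 17 + 16 = 50.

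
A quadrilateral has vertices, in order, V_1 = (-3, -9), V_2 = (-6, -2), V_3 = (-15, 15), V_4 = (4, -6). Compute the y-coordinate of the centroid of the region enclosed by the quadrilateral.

-1/12

Apply the shoelace formula. First the cross-terms c_i = x_i·y_{i+1} − x_{i+1}·y_i:
  -48, -120, 30, -54  ⇒  2A = -192, A = -96.
Then Σ (y_i + y_{i+1})·c_i = 48, so ȳ = 48 / (6·(-96)) = -1/12.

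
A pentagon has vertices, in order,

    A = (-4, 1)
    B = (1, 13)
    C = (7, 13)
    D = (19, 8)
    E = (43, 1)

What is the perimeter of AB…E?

|AB| = √((5)² + (12)²) = √169 = 13
|BC| = √((6)² + (0)²) = √36 = 6
|CD| = √((12)² + (-5)²) = √169 = 13
|DE| = √((24)² + (-7)²) = √625 = 25
|EA| = √((-47)² + (0)²) = √2209 = 47
Perimeter = 13 + 6 + 13 + 25 + 47 = 104.

104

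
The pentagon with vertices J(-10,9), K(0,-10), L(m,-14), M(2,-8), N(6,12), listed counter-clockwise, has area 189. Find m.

Write out the shoelace sum; only the two edges meeting at L involve m:
2·Area = [(0·(-14) − m·(-10)) + (m·(-8) − 2·(-14))] + 346
       = 2·m + 374 = 378
⇒ m = 2.

2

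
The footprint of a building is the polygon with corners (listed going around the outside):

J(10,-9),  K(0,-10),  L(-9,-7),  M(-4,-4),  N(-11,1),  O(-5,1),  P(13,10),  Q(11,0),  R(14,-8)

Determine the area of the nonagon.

271.5

Σ = (-100) + (-90) + (8) + (-48) + (-6) + (-63) + (-110) + (-88) + (-46) = -543
Area = |Σ|/2 = 271.5.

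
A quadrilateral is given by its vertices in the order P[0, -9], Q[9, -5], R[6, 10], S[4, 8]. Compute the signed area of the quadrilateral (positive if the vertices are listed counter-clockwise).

86.5

Apply Gauss's area formula: 2A = Σ (x_i·y_{i+1} − x_{i+1}·y_i), indices taken mod 4.
Σ = (81) + (120) + (8) + (-36) = 173
Signed area = Σ/2 = 86.5 (positive ⇒ counter-clockwise traversal).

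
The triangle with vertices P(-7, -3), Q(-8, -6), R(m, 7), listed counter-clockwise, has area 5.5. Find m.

0

The doubled signed area Σ (x_i y_{i+1} − x_{i+1} y_i) is linear in m.
With m=0 it equals 11; the coefficient of m is 3 (from the two edges through R).
So 3·m + 11 = 2·5.5 = 11 ⇒ m = 0.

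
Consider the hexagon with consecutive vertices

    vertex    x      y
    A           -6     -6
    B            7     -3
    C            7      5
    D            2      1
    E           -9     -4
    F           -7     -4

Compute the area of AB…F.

70

Σ = (60) + (56) + (-3) + (1) + (8) + (18) = 140
Area = |Σ|/2 = 70.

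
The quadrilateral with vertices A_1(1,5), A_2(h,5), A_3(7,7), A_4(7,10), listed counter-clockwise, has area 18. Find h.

10

The doubled signed area Σ (x_i y_{i+1} − x_{i+1} y_i) is linear in h.
With h=0 it equals 16; the coefficient of h is 2 (from the two edges through A_2).
So 2·h + 16 = 2·18 = 36 ⇒ h = 10.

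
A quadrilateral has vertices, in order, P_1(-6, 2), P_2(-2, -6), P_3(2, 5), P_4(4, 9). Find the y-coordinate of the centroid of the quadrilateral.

82/51

Apply the surveyor's formula. First the cross-terms c_i = x_i·y_{i+1} − x_{i+1}·y_i:
  40, 2, -2, 62  ⇒  2A = 102, A = 51.
Then Σ (y_i + y_{i+1})·c_i = 492, so ȳ = 492 / (6·51) = 82/51.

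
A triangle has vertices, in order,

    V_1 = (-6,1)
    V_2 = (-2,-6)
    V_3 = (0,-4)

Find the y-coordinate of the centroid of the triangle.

Apply the surveyor's formula. First the cross-terms c_i = x_i·y_{i+1} − x_{i+1}·y_i:
  38, 8, -24  ⇒  2A = 22, A = 11.
Then Σ (y_i + y_{i+1})·c_i = -198, so ȳ = -198 / (6·11) = -3.

-3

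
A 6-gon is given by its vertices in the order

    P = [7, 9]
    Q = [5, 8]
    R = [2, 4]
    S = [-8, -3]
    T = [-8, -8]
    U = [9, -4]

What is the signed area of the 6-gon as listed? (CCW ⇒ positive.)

147

Apply the shoelace formula: 2A = Σ (x_i·y_{i+1} − x_{i+1}·y_i), indices taken mod 6.
Σ = (11) + (4) + (26) + (40) + (104) + (109) = 294
Signed area = Σ/2 = 147 (positive ⇒ counter-clockwise traversal).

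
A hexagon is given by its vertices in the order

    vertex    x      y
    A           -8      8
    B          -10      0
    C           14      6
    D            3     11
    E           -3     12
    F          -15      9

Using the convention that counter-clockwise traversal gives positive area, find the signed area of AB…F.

Σ = (80) + (-60) + (136) + (69) + (153) + (-48) = 330
Signed area = Σ/2 = 165 (positive ⇒ counter-clockwise traversal).

165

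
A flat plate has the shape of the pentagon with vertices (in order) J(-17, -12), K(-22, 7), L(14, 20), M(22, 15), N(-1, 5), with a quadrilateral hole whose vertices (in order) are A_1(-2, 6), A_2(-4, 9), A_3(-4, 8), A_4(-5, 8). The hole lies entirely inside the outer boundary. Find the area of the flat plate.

Outer boundary:
Apply the surveyor's formula: 2A = Σ (x_i·y_{i+1} − x_{i+1}·y_i), indices taken mod 5.
Σ = (-383) + (-538) + (-230) + (125) + (97) = -929
Area = |Σ|/2 = 464.5.
Hole:
Σ = (6) + (4) + (8) + (-14) = 4
Area = |Σ|/2 = 2.
Net area = 464.5 − 2 = 462.5.

462.5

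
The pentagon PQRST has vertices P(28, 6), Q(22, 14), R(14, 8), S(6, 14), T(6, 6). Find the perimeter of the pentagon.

|PQ| = √((-6)² + (8)²) = √100 = 10
|QR| = √((-8)² + (-6)²) = √100 = 10
|RS| = √((-8)² + (6)²) = √100 = 10
|ST| = √((0)² + (-8)²) = √64 = 8
|TP| = √((22)² + (0)²) = √484 = 22
Perimeter = 10 + 10 + 10 + 8 + 22 = 60.

60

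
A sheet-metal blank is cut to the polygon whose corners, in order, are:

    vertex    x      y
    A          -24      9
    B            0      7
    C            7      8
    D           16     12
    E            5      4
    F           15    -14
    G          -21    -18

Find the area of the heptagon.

Σ = (-168) + (-49) + (-44) + (4) + (-130) + (-564) + (-621) = -1572
Area = |Σ|/2 = 786.

786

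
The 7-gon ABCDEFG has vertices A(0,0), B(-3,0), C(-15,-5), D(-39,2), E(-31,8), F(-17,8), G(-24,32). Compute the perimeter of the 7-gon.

|AB| = √((-3)² + (0)²) = √9 = 3
|BC| = √((-12)² + (-5)²) = √169 = 13
|CD| = √((-24)² + (7)²) = √625 = 25
|DE| = √((8)² + (6)²) = √100 = 10
|EF| = √((14)² + (0)²) = √196 = 14
|FG| = √((-7)² + (24)²) = √625 = 25
|GA| = √((24)² + (-32)²) = √1600 = 40
Perimeter = 3 + 13 + 25 + 10 + 14 + 25 + 40 = 130.

130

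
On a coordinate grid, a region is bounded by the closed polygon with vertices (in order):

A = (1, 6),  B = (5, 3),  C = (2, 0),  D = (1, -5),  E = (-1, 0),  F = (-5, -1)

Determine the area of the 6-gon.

38

Apply the surveyor's formula: 2A = Σ (x_i·y_{i+1} − x_{i+1}·y_i), indices taken mod 6.
Σ = (-27) + (-6) + (-10) + (-5) + (1) + (-29) = -76
Area = |Σ|/2 = 38.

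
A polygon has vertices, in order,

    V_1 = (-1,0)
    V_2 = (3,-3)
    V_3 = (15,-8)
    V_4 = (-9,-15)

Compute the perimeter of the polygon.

60

|V_1V_2| = √((4)² + (-3)²) = √25 = 5
|V_2V_3| = √((12)² + (-5)²) = √169 = 13
|V_3V_4| = √((-24)² + (-7)²) = √625 = 25
|V_4V_1| = √((8)² + (15)²) = √289 = 17
Perimeter = 5 + 13 + 25 + 17 = 60.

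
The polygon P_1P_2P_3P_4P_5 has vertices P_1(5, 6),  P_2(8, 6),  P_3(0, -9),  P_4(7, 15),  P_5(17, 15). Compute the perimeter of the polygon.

|P_1P_2| = √((3)² + (0)²) = √9 = 3
|P_2P_3| = √((-8)² + (-15)²) = √289 = 17
|P_3P_4| = √((7)² + (24)²) = √625 = 25
|P_4P_5| = √((10)² + (0)²) = √100 = 10
|P_5P_1| = √((-12)² + (-9)²) = √225 = 15
Perimeter = 3 + 17 + 25 + 10 + 15 = 70.

70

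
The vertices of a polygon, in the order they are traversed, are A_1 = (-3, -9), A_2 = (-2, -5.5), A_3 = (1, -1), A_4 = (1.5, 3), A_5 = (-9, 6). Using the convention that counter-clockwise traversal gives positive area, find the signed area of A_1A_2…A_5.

72.75

Cross-terms: -1.5, 7.5, 4.5, 36, 99  ⇒  Σ = 145.5
Signed area = Σ/2 = 72.75 (positive ⇒ counter-clockwise traversal).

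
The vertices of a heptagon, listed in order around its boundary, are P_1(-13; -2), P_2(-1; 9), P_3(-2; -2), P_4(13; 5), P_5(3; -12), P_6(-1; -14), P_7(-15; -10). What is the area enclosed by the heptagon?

304

P_1→P_2: (-13)(9) − (-1)(-2) = -119
P_2→P_3: (-1)(-2) − (-2)(9) = 20
P_3→P_4: (-2)(5) − (13)(-2) = 16
P_4→P_5: (13)(-12) − (3)(5) = -171
P_5→P_6: (3)(-14) − (-1)(-12) = -54
P_6→P_7: (-1)(-10) − (-15)(-14) = -200
P_7→P_1: (-15)(-2) − (-13)(-10) = -100
Σ = -608
Area = |Σ|/2 = 304.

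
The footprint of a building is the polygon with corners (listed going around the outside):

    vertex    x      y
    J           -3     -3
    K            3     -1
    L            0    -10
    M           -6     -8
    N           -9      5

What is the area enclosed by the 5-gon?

69

Apply the shoelace (surveyor's) formula: 2A = Σ (x_i·y_{i+1} − x_{i+1}·y_i), indices taken mod 5.
Σ = (12) + (-30) + (-60) + (-102) + (42) = -138
Area = |Σ|/2 = 69.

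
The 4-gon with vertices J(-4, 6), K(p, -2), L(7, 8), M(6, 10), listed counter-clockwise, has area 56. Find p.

-4

Write out the shoelace sum; only the two edges meeting at K involve p:
2·Area = [((-4)·(-2) − p·6) + (p·8 − 7·(-2))] + 98
       = 2·p + 120 = 112
⇒ p = -4.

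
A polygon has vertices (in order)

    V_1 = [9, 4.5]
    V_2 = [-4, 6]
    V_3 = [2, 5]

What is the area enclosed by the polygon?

V_1→V_2: (9)(6) − (-4)(4.5) = 72
V_2→V_3: (-4)(5) − (2)(6) = -32
V_3→V_1: (2)(4.5) − (9)(5) = -36
Σ = 4
Area = |Σ|/2 = 2.

2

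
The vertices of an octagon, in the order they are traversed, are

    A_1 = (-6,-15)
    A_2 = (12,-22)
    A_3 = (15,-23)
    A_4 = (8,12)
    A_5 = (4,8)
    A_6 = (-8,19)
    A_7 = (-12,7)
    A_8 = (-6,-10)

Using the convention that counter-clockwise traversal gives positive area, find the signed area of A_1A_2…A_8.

Apply the shoelace (surveyor's) formula: 2A = Σ (x_i·y_{i+1} − x_{i+1}·y_i), indices taken mod 8.
Σ = (312) + (54) + (364) + (16) + (140) + (172) + (162) + (30) = 1250
Signed area = Σ/2 = 625 (positive ⇒ counter-clockwise traversal).

625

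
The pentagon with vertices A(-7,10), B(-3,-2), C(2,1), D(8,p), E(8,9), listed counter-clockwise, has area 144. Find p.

-6

Write out the shoelace sum; only the two edges meeting at D involve p:
2·Area = [(2·p − 8·1) + (8·9 − 8·p)] + 188
       = -6·p + 252 = 288
⇒ p = -6.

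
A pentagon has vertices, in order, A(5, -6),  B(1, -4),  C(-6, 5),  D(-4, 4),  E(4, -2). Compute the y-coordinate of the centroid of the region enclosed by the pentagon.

Apply Gauss's area formula. First the cross-terms c_i = x_i·y_{i+1} − x_{i+1}·y_i:
  -14, -19, -4, -8, -14  ⇒  2A = -59, A = -29.5.
Then Σ (y_i + y_{i+1})·c_i = 181, so ȳ = 181 / (6·(-29.5)) = -181/177.

-181/177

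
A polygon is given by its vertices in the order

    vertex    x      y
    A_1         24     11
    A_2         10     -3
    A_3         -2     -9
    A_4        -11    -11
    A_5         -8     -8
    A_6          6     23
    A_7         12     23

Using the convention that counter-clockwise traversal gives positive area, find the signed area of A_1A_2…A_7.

-524.5

Apply the shoelace (surveyor's) formula: 2A = Σ (x_i·y_{i+1} − x_{i+1}·y_i), indices taken mod 7.
Cross-terms: -182, -96, -77, 0, -136, -138, -420  ⇒  Σ = -1049
Signed area = Σ/2 = -524.5 (negative ⇒ clockwise traversal).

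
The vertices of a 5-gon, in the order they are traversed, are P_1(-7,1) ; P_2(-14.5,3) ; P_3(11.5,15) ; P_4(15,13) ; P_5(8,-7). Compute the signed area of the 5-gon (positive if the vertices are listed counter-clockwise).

-292

Apply the shoelace (surveyor's) formula: 2A = Σ (x_i·y_{i+1} − x_{i+1}·y_i), indices taken mod 5.
P_1→P_2: (-7)(3) − (-14.5)(1) = -6.5
P_2→P_3: (-14.5)(15) − (11.5)(3) = -252
P_3→P_4: (11.5)(13) − (15)(15) = -75.5
P_4→P_5: (15)(-7) − (8)(13) = -209
P_5→P_1: (8)(1) − (-7)(-7) = -41
Σ = -584
Signed area = Σ/2 = -292 (negative ⇒ clockwise traversal).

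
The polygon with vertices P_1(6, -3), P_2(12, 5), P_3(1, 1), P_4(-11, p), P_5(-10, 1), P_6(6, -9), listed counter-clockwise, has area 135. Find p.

Write out the shoelace sum; only the two edges meeting at P_4 involve p:
2·Area = [(1·p − (-11)·1) + ((-11)·1 − (-10)·p)] + 193
       = 11·p + 193 = 270
⇒ p = 7.

7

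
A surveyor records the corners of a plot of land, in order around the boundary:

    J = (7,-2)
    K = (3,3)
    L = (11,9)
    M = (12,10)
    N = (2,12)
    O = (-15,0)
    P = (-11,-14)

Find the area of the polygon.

328.5

Apply the shoelace (surveyor's) formula: 2A = Σ (x_i·y_{i+1} − x_{i+1}·y_i), indices taken mod 7.
J→K: (7)(3) − (3)(-2) = 27
K→L: (3)(9) − (11)(3) = -6
L→M: (11)(10) − (12)(9) = 2
M→N: (12)(12) − (2)(10) = 124
N→O: (2)(0) − (-15)(12) = 180
O→P: (-15)(-14) − (-11)(0) = 210
P→J: (-11)(-2) − (7)(-14) = 120
Σ = 657
Area = |Σ|/2 = 328.5.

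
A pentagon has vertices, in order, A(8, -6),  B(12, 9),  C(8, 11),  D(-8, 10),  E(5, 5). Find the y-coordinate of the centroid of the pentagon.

970/159

Apply the surveyor's formula. First the cross-terms c_i = x_i·y_{i+1} − x_{i+1}·y_i:
  144, 60, 168, -90, -70  ⇒  2A = 212, A = 106.
Then Σ (y_i + y_{i+1})·c_i = 3880, so ȳ = 3880 / (6·106) = 970/159.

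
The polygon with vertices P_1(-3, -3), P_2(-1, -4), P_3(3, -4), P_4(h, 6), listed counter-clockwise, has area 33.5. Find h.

Write out the shoelace sum; only the two edges meeting at P_4 involve h:
2·Area = [(3·6 − h·(-4)) + (h·(-3) − (-3)·6)] + 25
       = 1·h + 61 = 67
⇒ h = 6.

6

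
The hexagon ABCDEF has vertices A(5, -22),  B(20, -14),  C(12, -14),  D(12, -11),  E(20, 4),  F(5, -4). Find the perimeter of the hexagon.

80

|AB| = √((15)² + (8)²) = √289 = 17
|BC| = √((-8)² + (0)²) = √64 = 8
|CD| = √((0)² + (3)²) = √9 = 3
|DE| = √((8)² + (15)²) = √289 = 17
|EF| = √((-15)² + (-8)²) = √289 = 17
|FA| = √((0)² + (-18)²) = √324 = 18
Perimeter = 17 + 8 + 3 + 17 + 17 + 18 = 80.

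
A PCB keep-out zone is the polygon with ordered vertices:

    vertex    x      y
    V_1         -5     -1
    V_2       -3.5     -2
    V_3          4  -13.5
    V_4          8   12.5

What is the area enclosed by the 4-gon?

Apply the shoelace formula: 2A = Σ (x_i·y_{i+1} − x_{i+1}·y_i), indices taken mod 4.
Σ = (6.5) + (55.25) + (158) + (54.5) = 274.25
Area = |Σ|/2 = 137.125.

137.125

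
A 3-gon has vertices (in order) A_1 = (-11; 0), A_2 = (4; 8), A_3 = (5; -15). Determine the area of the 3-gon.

Apply the shoelace formula: 2A = Σ (x_i·y_{i+1} − x_{i+1}·y_i), indices taken mod 3.
Cross-terms: -88, -100, -165  ⇒  Σ = -353
Area = |Σ|/2 = 176.5.

176.5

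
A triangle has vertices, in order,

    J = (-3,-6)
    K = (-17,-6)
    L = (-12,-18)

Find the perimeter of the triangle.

|JK| = √((-14)² + (0)²) = √196 = 14
|KL| = √((5)² + (-12)²) = √169 = 13
|LJ| = √((9)² + (12)²) = √225 = 15
Perimeter = 14 + 13 + 15 = 42.

42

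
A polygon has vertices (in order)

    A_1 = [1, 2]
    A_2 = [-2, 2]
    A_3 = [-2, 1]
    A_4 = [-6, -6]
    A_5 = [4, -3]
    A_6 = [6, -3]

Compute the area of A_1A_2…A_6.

44.5

Cross-terms: 6, 2, 18, 42, 6, 15  ⇒  Σ = 89
Area = |Σ|/2 = 44.5.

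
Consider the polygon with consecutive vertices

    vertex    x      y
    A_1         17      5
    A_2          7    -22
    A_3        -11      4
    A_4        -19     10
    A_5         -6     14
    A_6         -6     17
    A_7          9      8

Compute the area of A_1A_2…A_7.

586.5

Cross-terms: -409, -214, -34, -206, -18, -201, -91  ⇒  Σ = -1173
Area = |Σ|/2 = 586.5.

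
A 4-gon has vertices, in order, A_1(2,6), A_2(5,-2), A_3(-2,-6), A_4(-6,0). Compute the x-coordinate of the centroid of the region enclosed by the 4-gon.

-23/105

Apply the shoelace formula. First the cross-terms c_i = x_i·y_{i+1} − x_{i+1}·y_i:
  -34, -34, -36, -36  ⇒  2A = -140, A = -70.
Then Σ (x_i + x_{i+1})·c_i = 92, so x̄ = 92 / (6·(-70)) = -23/105.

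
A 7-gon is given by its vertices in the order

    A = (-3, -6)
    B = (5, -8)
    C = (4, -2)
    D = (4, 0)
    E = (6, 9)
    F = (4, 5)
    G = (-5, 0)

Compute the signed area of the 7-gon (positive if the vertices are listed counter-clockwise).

84.5

Σ = (54) + (22) + (8) + (36) + (-6) + (25) + (30) = 169
Signed area = Σ/2 = 84.5 (positive ⇒ counter-clockwise traversal).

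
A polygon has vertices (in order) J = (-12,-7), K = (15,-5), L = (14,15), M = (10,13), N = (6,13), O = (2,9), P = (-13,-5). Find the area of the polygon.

355

Cross-terms: 165, 295, 32, 52, 28, 107, 31  ⇒  Σ = 710
Area = |Σ|/2 = 355.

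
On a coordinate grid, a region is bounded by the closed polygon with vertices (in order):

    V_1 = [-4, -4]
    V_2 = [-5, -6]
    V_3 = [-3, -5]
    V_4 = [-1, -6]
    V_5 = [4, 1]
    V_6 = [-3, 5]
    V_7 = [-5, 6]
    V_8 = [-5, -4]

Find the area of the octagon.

Apply the surveyor's formula: 2A = Σ (x_i·y_{i+1} − x_{i+1}·y_i), indices taken mod 8.
Σ = (4) + (7) + (13) + (23) + (23) + (7) + (50) + (4) = 131
Area = |Σ|/2 = 65.5.

65.5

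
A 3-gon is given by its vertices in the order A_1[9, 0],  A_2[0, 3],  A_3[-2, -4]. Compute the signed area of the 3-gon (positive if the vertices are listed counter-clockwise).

34.5

Apply the shoelace formula: 2A = Σ (x_i·y_{i+1} − x_{i+1}·y_i), indices taken mod 3.
Σ = (27) + (6) + (36) = 69
Signed area = Σ/2 = 34.5 (positive ⇒ counter-clockwise traversal).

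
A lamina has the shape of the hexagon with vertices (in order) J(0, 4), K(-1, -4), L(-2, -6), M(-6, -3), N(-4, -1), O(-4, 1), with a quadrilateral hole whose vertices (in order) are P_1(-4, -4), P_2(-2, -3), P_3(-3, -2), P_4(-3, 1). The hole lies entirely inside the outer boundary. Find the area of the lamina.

26

Outer boundary:
J→K: (0)(-4) − (-1)(4) = 4
K→L: (-1)(-6) − (-2)(-4) = -2
L→M: (-2)(-3) − (-6)(-6) = -30
M→N: (-6)(-1) − (-4)(-3) = -6
N→O: (-4)(1) − (-4)(-1) = -8
O→J: (-4)(4) − (0)(1) = -16
Σ = -58
Area = |Σ|/2 = 29.
Hole:
Apply the shoelace (surveyor's) formula: 2A = Σ (x_i·y_{i+1} − x_{i+1}·y_i), indices taken mod 4.
Σ = (4) + (-5) + (-9) + (16) = 6
Area = |Σ|/2 = 3.
Net area = 29 − 3 = 26.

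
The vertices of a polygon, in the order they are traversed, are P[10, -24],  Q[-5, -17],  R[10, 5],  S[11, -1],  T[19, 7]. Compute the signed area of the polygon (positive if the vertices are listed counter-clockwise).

Σ = (-290) + (145) + (-65) + (96) + (-526) = -640
Signed area = Σ/2 = -320 (negative ⇒ clockwise traversal).

-320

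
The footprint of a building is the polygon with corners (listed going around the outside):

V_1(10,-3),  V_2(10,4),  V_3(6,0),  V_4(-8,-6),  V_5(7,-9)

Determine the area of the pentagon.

96.5

Apply the shoelace (surveyor's) formula: 2A = Σ (x_i·y_{i+1} − x_{i+1}·y_i), indices taken mod 5.
Σ = (70) + (-24) + (-36) + (114) + (69) = 193
Area = |Σ|/2 = 96.5.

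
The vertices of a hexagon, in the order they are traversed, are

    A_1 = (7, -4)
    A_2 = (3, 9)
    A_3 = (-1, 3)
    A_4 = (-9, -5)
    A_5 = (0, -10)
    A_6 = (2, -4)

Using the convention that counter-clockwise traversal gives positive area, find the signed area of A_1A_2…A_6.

Apply Gauss's area formula: 2A = Σ (x_i·y_{i+1} − x_{i+1}·y_i), indices taken mod 6.
Σ = (75) + (18) + (32) + (90) + (20) + (20) = 255
Signed area = Σ/2 = 127.5 (positive ⇒ counter-clockwise traversal).

127.5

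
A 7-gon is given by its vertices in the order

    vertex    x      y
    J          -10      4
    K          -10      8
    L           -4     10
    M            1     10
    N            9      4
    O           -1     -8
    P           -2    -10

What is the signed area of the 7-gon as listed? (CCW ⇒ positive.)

J→K: (-10)(8) − (-10)(4) = -40
K→L: (-10)(10) − (-4)(8) = -68
L→M: (-4)(10) − (1)(10) = -50
M→N: (1)(4) − (9)(10) = -86
N→O: (9)(-8) − (-1)(4) = -68
O→P: (-1)(-10) − (-2)(-8) = -6
P→J: (-2)(4) − (-10)(-10) = -108
Σ = -426
Signed area = Σ/2 = -213 (negative ⇒ clockwise traversal).

-213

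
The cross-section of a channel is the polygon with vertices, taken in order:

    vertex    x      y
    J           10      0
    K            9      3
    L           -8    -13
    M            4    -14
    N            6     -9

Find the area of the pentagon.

119.5

J→K: (10)(3) − (9)(0) = 30
K→L: (9)(-13) − (-8)(3) = -93
L→M: (-8)(-14) − (4)(-13) = 164
M→N: (4)(-9) − (6)(-14) = 48
N→J: (6)(0) − (10)(-9) = 90
Σ = 239
Area = |Σ|/2 = 119.5.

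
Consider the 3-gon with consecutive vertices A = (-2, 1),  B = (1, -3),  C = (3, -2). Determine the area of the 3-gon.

Apply the surveyor's formula: 2A = Σ (x_i·y_{i+1} − x_{i+1}·y_i), indices taken mod 3.
Cross-terms: 5, 7, -1  ⇒  Σ = 11
Area = |Σ|/2 = 5.5.

5.5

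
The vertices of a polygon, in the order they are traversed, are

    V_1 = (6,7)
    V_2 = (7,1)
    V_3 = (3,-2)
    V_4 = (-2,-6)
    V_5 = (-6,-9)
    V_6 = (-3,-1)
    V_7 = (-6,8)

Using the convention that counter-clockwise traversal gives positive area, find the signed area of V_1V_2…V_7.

Apply the surveyor's formula: 2A = Σ (x_i·y_{i+1} − x_{i+1}·y_i), indices taken mod 7.
Σ = (-43) + (-17) + (-22) + (-18) + (-21) + (-30) + (-90) = -241
Signed area = Σ/2 = -120.5 (negative ⇒ clockwise traversal).

-120.5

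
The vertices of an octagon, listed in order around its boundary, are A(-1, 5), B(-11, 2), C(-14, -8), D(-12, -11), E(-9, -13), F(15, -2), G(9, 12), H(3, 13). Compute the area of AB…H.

Apply the shoelace (surveyor's) formula: 2A = Σ (x_i·y_{i+1} − x_{i+1}·y_i), indices taken mod 8.
A→B: (-1)(2) − (-11)(5) = 53
B→C: (-11)(-8) − (-14)(2) = 116
C→D: (-14)(-11) − (-12)(-8) = 58
D→E: (-12)(-13) − (-9)(-11) = 57
E→F: (-9)(-2) − (15)(-13) = 213
F→G: (15)(12) − (9)(-2) = 198
G→H: (9)(13) − (3)(12) = 81
H→A: (3)(5) − (-1)(13) = 28
Σ = 804
Area = |Σ|/2 = 402.

402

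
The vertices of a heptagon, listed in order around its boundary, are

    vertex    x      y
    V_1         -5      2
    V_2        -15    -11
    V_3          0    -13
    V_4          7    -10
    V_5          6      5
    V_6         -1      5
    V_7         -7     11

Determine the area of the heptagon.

283

Apply Gauss's area formula: 2A = Σ (x_i·y_{i+1} − x_{i+1}·y_i), indices taken mod 7.
V_1→V_2: (-5)(-11) − (-15)(2) = 85
V_2→V_3: (-15)(-13) − (0)(-11) = 195
V_3→V_4: (0)(-10) − (7)(-13) = 91
V_4→V_5: (7)(5) − (6)(-10) = 95
V_5→V_6: (6)(5) − (-1)(5) = 35
V_6→V_7: (-1)(11) − (-7)(5) = 24
V_7→V_1: (-7)(2) − (-5)(11) = 41
Σ = 566
Area = |Σ|/2 = 283.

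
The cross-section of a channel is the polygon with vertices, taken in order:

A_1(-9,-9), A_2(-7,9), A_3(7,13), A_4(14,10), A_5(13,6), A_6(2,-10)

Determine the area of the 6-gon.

353

Apply Gauss's area formula: 2A = Σ (x_i·y_{i+1} − x_{i+1}·y_i), indices taken mod 6.
Σ = (-144) + (-154) + (-112) + (-46) + (-142) + (-108) = -706
Area = |Σ|/2 = 353.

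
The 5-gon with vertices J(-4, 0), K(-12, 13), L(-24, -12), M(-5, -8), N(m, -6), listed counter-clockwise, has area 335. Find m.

The doubled signed area Σ (x_i y_{i+1} − x_{i+1} y_i) is linear in m.
With m=0 it equals 542; the coefficient of m is 8 (from the two edges through N).
So 8·m + 542 = 2·335 = 670 ⇒ m = 16.

16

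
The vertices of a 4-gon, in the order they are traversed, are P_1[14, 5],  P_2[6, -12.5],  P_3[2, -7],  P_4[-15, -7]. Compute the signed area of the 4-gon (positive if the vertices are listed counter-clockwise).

Σ = (-205) + (-17) + (-119) + (23) = -318
Signed area = Σ/2 = -159 (negative ⇒ clockwise traversal).

-159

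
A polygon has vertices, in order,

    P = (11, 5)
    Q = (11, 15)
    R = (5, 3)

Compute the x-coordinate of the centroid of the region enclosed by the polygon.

Apply the shoelace (surveyor's) formula. First the cross-terms c_i = x_i·y_{i+1} − x_{i+1}·y_i:
  110, -42, -8  ⇒  2A = 60, A = 30.
Then Σ (x_i + x_{i+1})·c_i = 1620, so x̄ = 1620 / (6·30) = 9.

9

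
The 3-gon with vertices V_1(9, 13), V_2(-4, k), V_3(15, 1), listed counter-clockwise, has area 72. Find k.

The doubled signed area Σ (x_i y_{i+1} − x_{i+1} y_i) is linear in k.
With k=0 it equals 234; the coefficient of k is -6 (from the two edges through V_2).
So -6·k + 234 = 2·72 = 144 ⇒ k = 15.

15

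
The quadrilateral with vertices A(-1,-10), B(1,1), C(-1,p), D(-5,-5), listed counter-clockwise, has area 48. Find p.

6

The doubled signed area Σ (x_i y_{i+1} − x_{i+1} y_i) is linear in p.
With p=0 it equals 60; the coefficient of p is 6 (from the two edges through C).
So 6·p + 60 = 2·48 = 96 ⇒ p = 6.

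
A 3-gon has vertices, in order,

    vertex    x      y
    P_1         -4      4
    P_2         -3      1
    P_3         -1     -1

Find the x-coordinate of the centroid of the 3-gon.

-8/3

Apply the surveyor's formula. First the cross-terms c_i = x_i·y_{i+1} − x_{i+1}·y_i:
  8, 4, -8  ⇒  2A = 4, A = 2.
Then Σ (x_i + x_{i+1})·c_i = -32, so x̄ = -32 / (6·2) = -8/3.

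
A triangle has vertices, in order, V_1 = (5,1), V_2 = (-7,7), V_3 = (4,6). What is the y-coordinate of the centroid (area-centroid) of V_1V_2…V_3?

Apply Gauss's area formula. First the cross-terms c_i = x_i·y_{i+1} − x_{i+1}·y_i:
  42, -70, -26  ⇒  2A = -54, A = -27.
Then Σ (y_i + y_{i+1})·c_i = -756, so ȳ = -756 / (6·(-27)) = 14/3.

14/3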